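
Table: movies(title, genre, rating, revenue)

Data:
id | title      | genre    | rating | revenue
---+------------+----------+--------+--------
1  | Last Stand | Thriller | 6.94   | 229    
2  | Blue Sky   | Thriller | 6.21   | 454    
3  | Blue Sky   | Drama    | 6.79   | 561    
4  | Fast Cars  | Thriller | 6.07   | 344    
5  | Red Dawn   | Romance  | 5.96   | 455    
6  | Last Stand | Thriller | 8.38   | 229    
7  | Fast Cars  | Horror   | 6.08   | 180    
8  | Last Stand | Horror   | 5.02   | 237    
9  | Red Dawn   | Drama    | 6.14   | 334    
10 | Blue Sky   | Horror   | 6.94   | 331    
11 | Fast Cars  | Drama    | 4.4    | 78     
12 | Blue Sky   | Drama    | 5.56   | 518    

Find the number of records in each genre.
SELECT genre, COUNT(*) as count
FROM movies
GROUP BY genre

Result:
  Drama: 4
  Horror: 3
  Romance: 1
  Thriller: 4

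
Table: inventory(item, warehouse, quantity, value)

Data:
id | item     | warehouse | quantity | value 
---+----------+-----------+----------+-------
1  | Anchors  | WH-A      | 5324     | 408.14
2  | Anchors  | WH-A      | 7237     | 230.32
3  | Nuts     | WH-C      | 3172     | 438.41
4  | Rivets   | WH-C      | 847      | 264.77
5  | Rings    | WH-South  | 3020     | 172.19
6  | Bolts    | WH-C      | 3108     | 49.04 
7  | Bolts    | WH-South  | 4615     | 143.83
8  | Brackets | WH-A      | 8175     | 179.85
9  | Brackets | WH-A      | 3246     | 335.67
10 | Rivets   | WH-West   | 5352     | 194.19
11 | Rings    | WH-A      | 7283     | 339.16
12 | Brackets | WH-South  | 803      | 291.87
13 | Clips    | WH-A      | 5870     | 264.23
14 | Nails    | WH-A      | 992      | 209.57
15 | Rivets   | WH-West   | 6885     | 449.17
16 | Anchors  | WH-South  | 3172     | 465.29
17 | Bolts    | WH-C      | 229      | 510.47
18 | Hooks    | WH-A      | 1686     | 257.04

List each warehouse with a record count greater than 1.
SELECT warehouse, COUNT(*) as cnt
FROM inventory
GROUP BY warehouse
HAVING COUNT(*) > 1

Result:
  WH-A: 8
  WH-C: 4
  WH-South: 4
  WH-West: 2

Note: HAVING filters groups after aggregation, WHERE filters rows before.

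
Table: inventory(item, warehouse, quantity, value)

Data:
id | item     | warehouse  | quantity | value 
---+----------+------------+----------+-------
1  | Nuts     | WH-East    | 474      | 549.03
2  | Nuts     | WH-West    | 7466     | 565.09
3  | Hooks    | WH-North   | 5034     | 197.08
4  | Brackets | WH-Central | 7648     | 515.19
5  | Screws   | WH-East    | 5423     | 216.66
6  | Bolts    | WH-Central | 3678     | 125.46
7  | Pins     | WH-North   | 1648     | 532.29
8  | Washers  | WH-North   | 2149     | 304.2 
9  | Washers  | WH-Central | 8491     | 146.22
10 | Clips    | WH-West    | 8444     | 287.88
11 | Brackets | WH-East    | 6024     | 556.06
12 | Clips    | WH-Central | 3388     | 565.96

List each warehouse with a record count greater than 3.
SELECT warehouse, COUNT(*) as cnt
FROM inventory
GROUP BY warehouse
HAVING COUNT(*) > 3

Result:
  WH-Central: 4

Note: HAVING filters groups after aggregation, WHERE filters rows before.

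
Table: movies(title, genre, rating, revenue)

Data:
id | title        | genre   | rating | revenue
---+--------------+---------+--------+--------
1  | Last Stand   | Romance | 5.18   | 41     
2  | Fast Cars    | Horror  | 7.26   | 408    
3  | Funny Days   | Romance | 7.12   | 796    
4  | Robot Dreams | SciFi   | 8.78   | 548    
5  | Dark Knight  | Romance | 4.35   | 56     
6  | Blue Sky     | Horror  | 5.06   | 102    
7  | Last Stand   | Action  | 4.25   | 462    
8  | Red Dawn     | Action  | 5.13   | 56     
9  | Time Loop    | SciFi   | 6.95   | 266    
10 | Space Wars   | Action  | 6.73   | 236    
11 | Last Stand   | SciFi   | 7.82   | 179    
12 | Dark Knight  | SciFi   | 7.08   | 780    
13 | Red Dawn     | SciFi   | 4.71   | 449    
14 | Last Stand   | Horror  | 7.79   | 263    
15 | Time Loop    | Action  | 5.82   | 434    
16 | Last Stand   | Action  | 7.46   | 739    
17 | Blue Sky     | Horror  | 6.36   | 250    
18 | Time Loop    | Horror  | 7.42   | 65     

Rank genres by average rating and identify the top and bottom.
SELECT genre, AVG(rating)
FROM movies
GROUP BY genre
ORDER BY AVG(rating)

All groups:
  Romance: 5.55
  Action: 5.88
  Horror: 6.78
  SciFi: 7.07

Highest: SciFi (7.07)
Lowest: Romance (5.55)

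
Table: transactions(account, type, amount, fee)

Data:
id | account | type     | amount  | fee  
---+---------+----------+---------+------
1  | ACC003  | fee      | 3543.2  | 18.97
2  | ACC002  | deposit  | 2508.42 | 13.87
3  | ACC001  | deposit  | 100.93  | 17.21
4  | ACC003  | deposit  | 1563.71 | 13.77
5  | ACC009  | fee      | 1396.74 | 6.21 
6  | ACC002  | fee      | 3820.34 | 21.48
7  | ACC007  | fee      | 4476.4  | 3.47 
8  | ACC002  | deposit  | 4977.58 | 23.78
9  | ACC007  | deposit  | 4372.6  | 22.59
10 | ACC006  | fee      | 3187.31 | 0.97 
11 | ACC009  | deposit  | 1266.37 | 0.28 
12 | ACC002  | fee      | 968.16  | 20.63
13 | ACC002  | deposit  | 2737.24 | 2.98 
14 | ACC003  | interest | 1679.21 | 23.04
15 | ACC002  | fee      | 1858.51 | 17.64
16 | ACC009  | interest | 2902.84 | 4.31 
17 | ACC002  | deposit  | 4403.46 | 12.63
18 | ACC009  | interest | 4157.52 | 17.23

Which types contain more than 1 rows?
SELECT type, COUNT(*) as cnt
FROM transactions
GROUP BY type
HAVING COUNT(*) > 1

Result:
  deposit: 8
  fee: 7
  interest: 3

Note: HAVING filters groups after aggregation, WHERE filters rows before.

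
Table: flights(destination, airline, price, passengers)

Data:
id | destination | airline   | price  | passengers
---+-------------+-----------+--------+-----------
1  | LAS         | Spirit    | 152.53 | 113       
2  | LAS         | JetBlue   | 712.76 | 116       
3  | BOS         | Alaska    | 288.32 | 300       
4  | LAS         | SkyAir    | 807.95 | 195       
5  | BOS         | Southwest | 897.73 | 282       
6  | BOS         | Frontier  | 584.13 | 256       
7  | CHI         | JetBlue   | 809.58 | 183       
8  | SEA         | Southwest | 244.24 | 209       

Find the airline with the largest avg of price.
SELECT airline, AVG(price) as val
FROM flights
GROUP BY airline
ORDER BY val DESC
LIMIT 1

Result: SkyAir with avg(price) = 807.95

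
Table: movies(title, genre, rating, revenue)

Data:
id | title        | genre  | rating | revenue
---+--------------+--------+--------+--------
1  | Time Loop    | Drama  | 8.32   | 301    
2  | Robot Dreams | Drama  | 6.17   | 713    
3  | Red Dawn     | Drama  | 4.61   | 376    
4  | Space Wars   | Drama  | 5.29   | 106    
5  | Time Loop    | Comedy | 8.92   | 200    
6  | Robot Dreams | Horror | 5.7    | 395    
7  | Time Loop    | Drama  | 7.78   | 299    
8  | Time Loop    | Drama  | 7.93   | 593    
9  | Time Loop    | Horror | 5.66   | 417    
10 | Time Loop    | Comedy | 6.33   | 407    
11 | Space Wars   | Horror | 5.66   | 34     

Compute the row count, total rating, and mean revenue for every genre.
SELECT genre,
       COUNT(*) as cnt,
       SUM(rating) as total_rating,
       AVG(revenue) as avg_revenue
FROM movies
GROUP BY genre

Result:
  Comedy: 2 records, 15.25 total rating, 303.50 avg revenue
  Drama: 6 records, 40.10 total rating, 398.00 avg revenue
  Horror: 3 records, 17.02 total rating, 282.00 avg revenue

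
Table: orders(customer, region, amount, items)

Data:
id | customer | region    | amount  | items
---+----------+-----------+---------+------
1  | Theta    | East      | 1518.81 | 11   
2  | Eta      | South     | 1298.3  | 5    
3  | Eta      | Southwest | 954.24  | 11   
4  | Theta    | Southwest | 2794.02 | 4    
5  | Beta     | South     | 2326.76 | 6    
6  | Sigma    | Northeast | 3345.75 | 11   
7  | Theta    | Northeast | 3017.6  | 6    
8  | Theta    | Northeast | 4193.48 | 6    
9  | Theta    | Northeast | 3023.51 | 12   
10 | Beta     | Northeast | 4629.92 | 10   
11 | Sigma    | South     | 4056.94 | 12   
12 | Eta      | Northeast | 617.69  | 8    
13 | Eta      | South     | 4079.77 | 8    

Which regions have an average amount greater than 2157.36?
SELECT region, AVG(amount)
FROM orders
GROUP BY region
HAVING AVG(amount) > 2157.36

Result:
  Northeast: avg=3137.99
  South: avg=2940.44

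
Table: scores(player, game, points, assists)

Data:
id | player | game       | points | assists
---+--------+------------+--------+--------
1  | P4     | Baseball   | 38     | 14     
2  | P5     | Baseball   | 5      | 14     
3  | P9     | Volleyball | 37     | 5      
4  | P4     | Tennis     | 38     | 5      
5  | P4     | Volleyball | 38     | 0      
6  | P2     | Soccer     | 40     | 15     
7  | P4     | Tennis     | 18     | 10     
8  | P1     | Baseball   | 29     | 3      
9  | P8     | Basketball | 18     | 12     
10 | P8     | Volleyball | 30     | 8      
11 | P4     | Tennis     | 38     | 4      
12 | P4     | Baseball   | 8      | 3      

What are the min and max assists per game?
SELECT game, MIN(assists), MAX(assists)
FROM scores
GROUP BY game

Result:
  Baseball: min=3, max=14
  Basketball: min=12, max=12
  Soccer: min=15, max=15
  Tennis: min=4, max=10
  Volleyball: min=0, max=8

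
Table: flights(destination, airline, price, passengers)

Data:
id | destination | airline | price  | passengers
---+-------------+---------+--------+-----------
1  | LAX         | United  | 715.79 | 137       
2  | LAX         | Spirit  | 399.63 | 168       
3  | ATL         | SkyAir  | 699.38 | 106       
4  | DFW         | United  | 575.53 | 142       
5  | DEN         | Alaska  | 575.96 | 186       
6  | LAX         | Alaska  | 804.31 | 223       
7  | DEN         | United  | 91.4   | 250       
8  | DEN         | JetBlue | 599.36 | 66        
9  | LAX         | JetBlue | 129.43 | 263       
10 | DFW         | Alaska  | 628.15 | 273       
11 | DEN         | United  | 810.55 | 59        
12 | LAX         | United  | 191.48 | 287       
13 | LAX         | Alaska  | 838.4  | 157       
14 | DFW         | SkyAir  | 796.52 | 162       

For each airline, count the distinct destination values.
SELECT airline, COUNT(DISTINCT destination)
FROM flights
GROUP BY airline

Result:
  Alaska: 3 distinct
  JetBlue: 2 distinct
  SkyAir: 2 distinct
  Spirit: 1 distinct
  United: 3 distinct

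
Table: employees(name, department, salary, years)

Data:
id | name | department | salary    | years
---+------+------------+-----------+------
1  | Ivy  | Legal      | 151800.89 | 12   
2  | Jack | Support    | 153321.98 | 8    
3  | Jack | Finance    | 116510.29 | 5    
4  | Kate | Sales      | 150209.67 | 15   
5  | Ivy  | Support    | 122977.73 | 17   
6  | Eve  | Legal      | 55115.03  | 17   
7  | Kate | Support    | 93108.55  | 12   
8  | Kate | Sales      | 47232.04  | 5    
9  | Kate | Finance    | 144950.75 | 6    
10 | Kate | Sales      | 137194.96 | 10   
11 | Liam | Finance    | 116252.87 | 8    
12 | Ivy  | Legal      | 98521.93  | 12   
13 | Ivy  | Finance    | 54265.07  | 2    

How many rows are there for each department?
SELECT department, COUNT(*) as count
FROM employees
GROUP BY department

Result:
  Finance: 4
  Legal: 3
  Sales: 3
  Support: 3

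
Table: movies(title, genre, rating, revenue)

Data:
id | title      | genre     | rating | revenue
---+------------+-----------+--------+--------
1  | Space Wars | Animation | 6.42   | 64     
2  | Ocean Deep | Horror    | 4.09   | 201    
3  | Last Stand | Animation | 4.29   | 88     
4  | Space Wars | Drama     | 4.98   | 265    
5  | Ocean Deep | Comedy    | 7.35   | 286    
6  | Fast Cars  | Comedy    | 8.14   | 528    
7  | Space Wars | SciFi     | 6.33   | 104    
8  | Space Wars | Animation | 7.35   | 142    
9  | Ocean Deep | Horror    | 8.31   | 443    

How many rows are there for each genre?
SELECT genre, COUNT(*) as count
FROM movies
GROUP BY genre

Result:
  Animation: 3
  Comedy: 2
  Drama: 1
  Horror: 2
  SciFi: 1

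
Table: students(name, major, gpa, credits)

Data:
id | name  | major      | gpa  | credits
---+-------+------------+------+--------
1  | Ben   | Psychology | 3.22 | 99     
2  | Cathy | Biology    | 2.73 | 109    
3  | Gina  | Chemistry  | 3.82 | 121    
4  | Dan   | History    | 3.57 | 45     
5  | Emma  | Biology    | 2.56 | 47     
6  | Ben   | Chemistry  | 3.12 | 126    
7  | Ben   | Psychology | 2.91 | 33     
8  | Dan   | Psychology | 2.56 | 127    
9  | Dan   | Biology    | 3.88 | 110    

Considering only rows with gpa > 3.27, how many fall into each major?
SELECT major, COUNT(*)
FROM students
WHERE gpa > 3.27
GROUP BY major

Note: WHERE filters rows before grouping.

Result:
  Biology: 1
  Chemistry: 1
  History: 1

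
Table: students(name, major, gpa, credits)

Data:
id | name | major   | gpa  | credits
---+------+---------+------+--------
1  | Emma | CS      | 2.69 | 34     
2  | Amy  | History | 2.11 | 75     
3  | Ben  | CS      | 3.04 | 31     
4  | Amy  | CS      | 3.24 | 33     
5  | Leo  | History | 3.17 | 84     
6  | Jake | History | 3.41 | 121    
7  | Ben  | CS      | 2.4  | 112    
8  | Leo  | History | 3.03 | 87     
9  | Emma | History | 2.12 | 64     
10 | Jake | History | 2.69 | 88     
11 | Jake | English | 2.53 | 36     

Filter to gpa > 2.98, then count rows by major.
SELECT major, COUNT(*)
FROM students
WHERE gpa > 2.98
GROUP BY major

Note: WHERE filters rows before grouping.

Result:
  CS: 2
  History: 3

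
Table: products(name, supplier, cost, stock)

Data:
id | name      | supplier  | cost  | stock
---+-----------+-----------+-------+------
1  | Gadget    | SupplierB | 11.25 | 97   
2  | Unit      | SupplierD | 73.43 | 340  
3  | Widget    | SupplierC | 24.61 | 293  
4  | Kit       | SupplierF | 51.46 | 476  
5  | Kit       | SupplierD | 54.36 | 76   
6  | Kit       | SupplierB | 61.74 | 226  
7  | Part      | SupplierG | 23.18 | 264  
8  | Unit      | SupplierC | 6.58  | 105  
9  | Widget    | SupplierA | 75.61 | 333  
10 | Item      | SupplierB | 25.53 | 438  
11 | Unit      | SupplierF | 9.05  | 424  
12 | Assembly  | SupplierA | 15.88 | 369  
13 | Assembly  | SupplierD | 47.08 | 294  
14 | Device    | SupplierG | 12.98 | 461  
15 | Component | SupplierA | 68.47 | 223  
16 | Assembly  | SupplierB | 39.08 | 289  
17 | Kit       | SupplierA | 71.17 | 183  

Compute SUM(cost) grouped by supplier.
SELECT supplier, SUM(cost) as result
FROM products
GROUP BY supplier

Result:
  SupplierA: 231.13
  SupplierB: 137.60
  SupplierC: 31.19
  SupplierD: 174.87
  SupplierF: 60.51
  SupplierG: 36.16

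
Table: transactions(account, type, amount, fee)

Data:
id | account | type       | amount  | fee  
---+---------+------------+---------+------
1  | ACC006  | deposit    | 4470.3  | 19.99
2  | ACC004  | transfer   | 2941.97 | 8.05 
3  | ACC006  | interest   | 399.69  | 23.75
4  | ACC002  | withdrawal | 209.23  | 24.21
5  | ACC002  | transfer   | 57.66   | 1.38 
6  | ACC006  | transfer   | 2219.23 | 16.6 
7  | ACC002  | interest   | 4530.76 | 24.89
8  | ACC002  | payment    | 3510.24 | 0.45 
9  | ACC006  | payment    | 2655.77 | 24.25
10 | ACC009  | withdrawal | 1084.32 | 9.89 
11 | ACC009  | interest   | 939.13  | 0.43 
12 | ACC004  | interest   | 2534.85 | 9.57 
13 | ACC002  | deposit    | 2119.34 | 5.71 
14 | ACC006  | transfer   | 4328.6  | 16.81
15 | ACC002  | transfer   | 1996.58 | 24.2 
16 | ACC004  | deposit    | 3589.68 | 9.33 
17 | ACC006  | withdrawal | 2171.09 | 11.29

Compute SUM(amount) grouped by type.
SELECT type, SUM(amount) as result
FROM transactions
GROUP BY type

Result:
  deposit: 10179.32
  interest: 8404.43
  payment: 6166.01
  transfer: 11544.04
  withdrawal: 3464.64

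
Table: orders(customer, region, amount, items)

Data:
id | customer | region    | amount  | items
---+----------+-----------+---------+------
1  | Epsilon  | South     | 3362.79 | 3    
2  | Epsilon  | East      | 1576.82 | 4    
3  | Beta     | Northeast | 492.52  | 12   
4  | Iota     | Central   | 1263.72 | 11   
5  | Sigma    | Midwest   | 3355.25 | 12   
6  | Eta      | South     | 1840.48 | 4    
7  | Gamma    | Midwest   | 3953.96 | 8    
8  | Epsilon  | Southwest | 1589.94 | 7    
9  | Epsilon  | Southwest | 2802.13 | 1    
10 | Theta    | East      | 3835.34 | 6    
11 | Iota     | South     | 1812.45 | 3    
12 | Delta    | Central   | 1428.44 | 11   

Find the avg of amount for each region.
SELECT region, AVG(amount) as result
FROM orders
GROUP BY region

Result:
  Central: 1346.08
  East: 2706.08
  Midwest: 3654.61
  Northeast: 492.52
  South: 2338.57
  Southwest: 2196.04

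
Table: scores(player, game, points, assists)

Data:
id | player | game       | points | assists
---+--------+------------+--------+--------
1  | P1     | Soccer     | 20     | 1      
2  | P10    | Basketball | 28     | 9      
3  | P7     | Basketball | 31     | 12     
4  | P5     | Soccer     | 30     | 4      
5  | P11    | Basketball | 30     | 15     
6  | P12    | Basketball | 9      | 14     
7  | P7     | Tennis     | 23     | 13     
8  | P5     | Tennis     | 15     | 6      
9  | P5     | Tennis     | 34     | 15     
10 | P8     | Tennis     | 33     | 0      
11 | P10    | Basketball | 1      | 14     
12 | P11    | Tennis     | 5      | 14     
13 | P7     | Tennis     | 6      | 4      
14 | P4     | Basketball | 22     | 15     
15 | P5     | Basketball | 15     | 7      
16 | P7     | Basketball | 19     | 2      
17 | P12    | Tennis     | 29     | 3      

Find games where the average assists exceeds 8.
SELECT game, AVG(assists)
FROM scores
GROUP BY game
HAVING AVG(assists) > 8

Result:
  Basketball: avg=11.00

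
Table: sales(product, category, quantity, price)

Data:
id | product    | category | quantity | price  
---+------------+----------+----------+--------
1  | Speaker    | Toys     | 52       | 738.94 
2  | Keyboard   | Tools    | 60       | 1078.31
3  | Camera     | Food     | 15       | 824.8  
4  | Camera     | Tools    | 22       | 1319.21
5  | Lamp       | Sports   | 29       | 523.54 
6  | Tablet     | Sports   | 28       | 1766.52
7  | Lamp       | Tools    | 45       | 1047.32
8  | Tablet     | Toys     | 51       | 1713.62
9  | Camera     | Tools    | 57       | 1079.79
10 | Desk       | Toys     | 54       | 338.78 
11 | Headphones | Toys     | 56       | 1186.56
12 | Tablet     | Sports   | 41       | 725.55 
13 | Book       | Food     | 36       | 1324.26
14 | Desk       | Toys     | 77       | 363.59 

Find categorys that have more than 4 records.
SELECT category, COUNT(*) as cnt
FROM sales
GROUP BY category
HAVING COUNT(*) > 4

Result:
  Toys: 5

Note: HAVING filters groups after aggregation, WHERE filters rows before.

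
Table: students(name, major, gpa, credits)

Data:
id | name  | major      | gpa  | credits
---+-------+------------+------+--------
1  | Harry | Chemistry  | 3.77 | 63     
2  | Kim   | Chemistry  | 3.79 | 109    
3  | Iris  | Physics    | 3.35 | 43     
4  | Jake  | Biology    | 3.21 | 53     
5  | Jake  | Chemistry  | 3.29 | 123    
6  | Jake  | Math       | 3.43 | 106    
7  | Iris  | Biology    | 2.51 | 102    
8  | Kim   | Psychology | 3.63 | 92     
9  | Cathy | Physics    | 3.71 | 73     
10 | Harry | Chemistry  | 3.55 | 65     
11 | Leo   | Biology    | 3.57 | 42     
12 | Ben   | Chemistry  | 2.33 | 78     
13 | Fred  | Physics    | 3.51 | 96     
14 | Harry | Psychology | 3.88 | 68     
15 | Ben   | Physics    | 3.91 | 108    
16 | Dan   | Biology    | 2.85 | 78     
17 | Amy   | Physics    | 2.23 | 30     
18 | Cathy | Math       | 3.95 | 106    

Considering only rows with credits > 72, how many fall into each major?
SELECT major, COUNT(*)
FROM students
WHERE credits > 72
GROUP BY major

Note: WHERE filters rows before grouping.

Result:
  Biology: 2
  Chemistry: 3
  Math: 2
  Physics: 3
  Psychology: 1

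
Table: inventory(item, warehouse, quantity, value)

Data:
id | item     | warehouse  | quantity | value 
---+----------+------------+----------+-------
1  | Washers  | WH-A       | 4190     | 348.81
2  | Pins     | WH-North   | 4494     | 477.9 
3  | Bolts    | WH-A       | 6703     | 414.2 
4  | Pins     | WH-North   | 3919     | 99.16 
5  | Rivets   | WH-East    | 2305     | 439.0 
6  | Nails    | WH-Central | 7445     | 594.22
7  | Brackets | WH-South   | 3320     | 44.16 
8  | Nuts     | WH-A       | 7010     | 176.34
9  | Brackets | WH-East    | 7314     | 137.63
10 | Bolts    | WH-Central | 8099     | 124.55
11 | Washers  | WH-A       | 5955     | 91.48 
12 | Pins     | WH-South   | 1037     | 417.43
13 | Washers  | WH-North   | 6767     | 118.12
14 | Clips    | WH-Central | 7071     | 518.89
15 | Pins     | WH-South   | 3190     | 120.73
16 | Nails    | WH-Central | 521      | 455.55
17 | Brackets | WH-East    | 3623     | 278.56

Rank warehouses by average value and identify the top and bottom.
SELECT warehouse, AVG(value)
FROM inventory
GROUP BY warehouse
ORDER BY AVG(value)

All groups:
  WH-South: 194.11
  WH-North: 231.73
  WH-A: 257.71
  WH-East: 285.06
  WH-Central: 423.30

Highest: WH-Central (423.30)
Lowest: WH-South (194.11)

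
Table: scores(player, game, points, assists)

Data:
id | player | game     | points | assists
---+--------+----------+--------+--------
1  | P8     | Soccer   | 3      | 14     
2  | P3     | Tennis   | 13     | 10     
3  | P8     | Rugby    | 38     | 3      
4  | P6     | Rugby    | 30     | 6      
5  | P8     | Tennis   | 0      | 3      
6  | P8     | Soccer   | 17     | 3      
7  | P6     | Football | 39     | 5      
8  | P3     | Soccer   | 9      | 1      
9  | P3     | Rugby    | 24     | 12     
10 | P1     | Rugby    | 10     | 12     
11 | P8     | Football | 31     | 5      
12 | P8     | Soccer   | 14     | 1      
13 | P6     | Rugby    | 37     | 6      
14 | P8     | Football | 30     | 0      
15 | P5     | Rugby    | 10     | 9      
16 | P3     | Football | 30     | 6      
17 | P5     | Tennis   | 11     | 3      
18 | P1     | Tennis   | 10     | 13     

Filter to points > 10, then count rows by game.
SELECT game, COUNT(*)
FROM scores
WHERE points > 10
GROUP BY game

Note: WHERE filters rows before grouping.

Result:
  Football: 4
  Rugby: 4
  Soccer: 2
  Tennis: 2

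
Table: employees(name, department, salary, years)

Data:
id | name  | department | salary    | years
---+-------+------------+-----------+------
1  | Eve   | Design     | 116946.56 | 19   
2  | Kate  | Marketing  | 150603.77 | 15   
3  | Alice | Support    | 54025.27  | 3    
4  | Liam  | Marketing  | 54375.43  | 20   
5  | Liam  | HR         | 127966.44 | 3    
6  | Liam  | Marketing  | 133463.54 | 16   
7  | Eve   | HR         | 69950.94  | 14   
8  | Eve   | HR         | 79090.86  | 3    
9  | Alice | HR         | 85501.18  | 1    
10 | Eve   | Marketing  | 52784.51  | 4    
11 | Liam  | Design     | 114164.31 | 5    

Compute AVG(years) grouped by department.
SELECT department, AVG(years) as result
FROM employees
GROUP BY department

Result:
  Design: 12.00
  HR: 5.25
  Marketing: 13.75
  Support: 3.00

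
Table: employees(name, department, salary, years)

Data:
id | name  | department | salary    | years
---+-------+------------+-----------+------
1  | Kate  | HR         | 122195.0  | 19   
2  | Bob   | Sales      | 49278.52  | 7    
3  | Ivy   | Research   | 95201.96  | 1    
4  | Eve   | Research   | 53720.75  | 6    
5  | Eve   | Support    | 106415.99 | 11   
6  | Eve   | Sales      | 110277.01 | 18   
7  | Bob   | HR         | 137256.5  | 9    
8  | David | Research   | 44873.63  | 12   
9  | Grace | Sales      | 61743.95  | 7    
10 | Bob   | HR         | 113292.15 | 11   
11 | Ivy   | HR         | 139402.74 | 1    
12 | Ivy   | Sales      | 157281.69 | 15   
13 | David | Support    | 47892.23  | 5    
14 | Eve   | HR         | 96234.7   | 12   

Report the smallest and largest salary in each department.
SELECT department, MIN(salary), MAX(salary)
FROM employees
GROUP BY department

Result:
  HR: min=96234.70, max=139402.74
  Research: min=44873.63, max=95201.96
  Sales: min=49278.52, max=157281.69
  Support: min=47892.23, max=106415.99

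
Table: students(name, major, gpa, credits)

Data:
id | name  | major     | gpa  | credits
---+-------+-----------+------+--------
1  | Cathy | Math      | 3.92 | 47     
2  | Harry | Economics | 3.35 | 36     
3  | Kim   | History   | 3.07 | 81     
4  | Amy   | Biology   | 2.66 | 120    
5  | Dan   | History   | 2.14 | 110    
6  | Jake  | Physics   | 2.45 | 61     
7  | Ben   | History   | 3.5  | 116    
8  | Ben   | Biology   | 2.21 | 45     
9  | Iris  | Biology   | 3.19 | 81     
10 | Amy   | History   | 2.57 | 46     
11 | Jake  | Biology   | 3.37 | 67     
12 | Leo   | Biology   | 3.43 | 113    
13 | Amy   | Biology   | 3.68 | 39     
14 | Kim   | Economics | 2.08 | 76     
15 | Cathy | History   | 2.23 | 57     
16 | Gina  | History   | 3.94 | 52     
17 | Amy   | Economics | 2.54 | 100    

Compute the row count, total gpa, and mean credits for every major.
SELECT major,
       COUNT(*) as cnt,
       SUM(gpa) as total_gpa,
       AVG(credits) as avg_credits
FROM students
GROUP BY major

Result:
  Biology: 6 records, 18.54 total gpa, 77.50 avg credits
  Economics: 3 records, 7.97 total gpa, 70.67 avg credits
  History: 6 records, 17.45 total gpa, 77.00 avg credits
  Math: 1 records, 3.92 total gpa, 47.00 avg credits
  Physics: 1 records, 2.45 total gpa, 61.00 avg credits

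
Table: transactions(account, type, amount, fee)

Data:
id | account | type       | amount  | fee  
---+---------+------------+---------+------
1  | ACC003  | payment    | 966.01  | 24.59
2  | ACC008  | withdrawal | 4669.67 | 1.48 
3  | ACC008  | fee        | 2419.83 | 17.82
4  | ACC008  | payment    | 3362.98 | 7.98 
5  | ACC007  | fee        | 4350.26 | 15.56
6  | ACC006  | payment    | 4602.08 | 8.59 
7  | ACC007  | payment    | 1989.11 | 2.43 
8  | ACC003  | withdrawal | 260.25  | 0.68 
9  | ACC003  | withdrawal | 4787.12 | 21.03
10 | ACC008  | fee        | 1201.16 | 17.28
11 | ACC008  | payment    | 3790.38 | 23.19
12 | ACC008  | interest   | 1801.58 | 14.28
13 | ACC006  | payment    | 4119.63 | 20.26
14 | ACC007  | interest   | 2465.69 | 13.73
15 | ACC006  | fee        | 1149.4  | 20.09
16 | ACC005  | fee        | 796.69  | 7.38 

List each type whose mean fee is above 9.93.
SELECT type, AVG(fee)
FROM transactions
GROUP BY type
HAVING AVG(fee) > 9.93

Result:
  fee: avg=15.63
  interest: avg=14.01
  payment: avg=14.51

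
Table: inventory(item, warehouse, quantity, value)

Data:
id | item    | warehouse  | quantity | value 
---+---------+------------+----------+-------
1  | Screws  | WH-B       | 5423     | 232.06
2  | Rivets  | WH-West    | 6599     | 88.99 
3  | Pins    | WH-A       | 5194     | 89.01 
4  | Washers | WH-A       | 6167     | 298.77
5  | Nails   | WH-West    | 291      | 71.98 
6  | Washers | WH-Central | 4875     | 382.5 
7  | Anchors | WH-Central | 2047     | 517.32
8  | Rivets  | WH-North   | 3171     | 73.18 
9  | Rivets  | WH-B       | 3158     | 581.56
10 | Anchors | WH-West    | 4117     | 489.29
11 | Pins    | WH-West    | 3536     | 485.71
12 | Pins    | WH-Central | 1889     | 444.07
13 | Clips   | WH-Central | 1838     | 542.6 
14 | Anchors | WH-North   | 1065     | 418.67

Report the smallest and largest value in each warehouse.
SELECT warehouse, MIN(value), MAX(value)
FROM inventory
GROUP BY warehouse

Result:
  WH-A: min=89.01, max=298.77
  WH-B: min=232.06, max=581.56
  WH-Central: min=382.50, max=542.60
  WH-North: min=73.18, max=418.67
  WH-West: min=71.98, max=489.29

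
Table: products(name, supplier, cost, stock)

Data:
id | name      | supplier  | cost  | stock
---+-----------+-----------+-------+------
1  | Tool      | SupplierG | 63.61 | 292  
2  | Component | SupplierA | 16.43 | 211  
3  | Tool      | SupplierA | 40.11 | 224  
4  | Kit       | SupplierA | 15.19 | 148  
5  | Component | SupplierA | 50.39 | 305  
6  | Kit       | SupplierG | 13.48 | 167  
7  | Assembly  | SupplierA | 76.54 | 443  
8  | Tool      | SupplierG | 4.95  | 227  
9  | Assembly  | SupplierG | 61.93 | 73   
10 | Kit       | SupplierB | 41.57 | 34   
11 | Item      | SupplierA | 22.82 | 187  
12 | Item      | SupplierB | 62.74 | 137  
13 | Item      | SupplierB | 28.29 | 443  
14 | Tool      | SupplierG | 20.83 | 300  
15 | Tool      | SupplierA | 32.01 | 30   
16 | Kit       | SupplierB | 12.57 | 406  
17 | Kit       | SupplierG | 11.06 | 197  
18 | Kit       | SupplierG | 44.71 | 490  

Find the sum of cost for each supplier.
SELECT supplier, SUM(cost) as result
FROM products
GROUP BY supplier

Result:
  SupplierA: 253.49
  SupplierB: 145.17
  SupplierG: 220.57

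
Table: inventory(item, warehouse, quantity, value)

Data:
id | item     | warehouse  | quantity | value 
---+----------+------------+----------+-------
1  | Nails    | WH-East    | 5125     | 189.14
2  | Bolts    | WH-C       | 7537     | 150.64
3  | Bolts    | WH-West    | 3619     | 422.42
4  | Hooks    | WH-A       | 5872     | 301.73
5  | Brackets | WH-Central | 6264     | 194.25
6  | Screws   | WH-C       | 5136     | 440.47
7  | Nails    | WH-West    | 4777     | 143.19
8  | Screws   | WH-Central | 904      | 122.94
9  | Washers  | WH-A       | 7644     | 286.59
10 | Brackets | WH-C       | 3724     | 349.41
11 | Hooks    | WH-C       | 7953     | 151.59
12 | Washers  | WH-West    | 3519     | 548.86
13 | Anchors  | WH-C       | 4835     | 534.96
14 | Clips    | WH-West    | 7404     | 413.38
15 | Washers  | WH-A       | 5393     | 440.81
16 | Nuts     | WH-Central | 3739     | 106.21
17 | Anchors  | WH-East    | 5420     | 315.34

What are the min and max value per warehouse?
SELECT warehouse, MIN(value), MAX(value)
FROM inventory
GROUP BY warehouse

Result:
  WH-A: min=286.59, max=440.81
  WH-C: min=150.64, max=534.96
  WH-Central: min=106.21, max=194.25
  WH-East: min=189.14, max=315.34
  WH-West: min=143.19, max=548.86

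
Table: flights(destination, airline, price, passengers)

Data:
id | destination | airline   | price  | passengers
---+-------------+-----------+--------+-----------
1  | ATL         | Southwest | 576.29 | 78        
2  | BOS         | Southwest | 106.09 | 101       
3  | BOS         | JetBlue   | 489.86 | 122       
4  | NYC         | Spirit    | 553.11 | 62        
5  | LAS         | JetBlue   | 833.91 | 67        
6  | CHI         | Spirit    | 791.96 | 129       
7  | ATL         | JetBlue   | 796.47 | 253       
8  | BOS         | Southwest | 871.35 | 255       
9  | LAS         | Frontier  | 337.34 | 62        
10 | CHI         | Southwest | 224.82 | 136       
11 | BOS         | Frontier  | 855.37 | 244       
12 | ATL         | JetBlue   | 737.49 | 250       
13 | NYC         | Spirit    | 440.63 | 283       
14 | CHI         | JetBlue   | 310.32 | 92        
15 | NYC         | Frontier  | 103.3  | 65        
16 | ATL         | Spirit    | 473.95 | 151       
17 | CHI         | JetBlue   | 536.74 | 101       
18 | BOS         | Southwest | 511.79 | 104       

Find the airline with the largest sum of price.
SELECT airline, SUM(price) as val
FROM flights
GROUP BY airline
ORDER BY val DESC
LIMIT 1

Result: JetBlue with sum(price) = 3704.79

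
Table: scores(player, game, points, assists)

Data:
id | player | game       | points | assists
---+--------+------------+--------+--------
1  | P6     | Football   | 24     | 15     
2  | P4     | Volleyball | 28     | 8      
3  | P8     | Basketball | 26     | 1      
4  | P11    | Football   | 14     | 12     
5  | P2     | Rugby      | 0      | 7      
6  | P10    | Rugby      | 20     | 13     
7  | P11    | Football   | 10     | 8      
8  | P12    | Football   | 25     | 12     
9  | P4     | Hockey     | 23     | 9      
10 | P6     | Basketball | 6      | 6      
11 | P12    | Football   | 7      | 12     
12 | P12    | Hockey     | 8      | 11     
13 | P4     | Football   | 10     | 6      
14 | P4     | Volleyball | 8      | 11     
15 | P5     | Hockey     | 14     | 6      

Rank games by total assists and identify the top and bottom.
SELECT game, SUM(assists)
FROM scores
GROUP BY game
ORDER BY SUM(assists)

All groups:
  Basketball: 7
  Volleyball: 19
  Rugby: 20
  Hockey: 26
  Football: 65

Highest: Football (65)
Lowest: Basketball (7)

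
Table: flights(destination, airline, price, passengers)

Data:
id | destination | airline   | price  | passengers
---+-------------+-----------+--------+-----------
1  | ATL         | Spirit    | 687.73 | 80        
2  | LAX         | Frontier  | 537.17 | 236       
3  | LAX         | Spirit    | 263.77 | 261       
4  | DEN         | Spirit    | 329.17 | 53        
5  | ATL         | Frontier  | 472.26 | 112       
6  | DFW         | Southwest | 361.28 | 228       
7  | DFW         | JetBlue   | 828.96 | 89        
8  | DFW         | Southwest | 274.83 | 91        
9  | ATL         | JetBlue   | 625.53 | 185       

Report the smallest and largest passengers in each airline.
SELECT airline, MIN(passengers), MAX(passengers)
FROM flights
GROUP BY airline

Result:
  Frontier: min=112, max=236
  JetBlue: min=89, max=185
  Southwest: min=91, max=228
  Spirit: min=53, max=261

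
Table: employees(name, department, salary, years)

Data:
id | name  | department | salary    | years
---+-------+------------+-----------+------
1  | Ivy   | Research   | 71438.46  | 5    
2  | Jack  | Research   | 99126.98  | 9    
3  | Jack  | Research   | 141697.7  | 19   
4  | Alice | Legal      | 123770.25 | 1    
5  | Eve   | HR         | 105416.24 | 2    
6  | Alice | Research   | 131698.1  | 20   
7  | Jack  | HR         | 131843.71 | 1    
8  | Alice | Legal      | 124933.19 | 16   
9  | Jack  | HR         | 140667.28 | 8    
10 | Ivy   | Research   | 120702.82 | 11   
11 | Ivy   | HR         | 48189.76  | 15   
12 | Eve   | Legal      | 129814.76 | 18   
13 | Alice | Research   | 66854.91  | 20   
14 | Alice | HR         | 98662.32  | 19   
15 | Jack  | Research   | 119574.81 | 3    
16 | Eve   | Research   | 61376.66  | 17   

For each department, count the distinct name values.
SELECT department, COUNT(DISTINCT name)
FROM employees
GROUP BY department

Result:
  HR: 4 distinct
  Legal: 2 distinct
  Research: 4 distinct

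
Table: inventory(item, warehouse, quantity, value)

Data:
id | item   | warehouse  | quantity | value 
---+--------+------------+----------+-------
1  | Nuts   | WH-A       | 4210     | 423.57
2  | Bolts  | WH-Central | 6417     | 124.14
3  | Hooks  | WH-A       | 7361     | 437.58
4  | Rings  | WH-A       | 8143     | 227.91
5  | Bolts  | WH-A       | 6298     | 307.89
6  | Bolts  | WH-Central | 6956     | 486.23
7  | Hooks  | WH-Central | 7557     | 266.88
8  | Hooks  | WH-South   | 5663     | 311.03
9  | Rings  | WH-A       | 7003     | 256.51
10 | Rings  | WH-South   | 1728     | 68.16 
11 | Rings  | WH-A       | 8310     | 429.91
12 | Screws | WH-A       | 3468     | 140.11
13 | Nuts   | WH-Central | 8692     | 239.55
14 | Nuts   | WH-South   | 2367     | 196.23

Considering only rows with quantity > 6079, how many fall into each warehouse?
SELECT warehouse, COUNT(*)
FROM inventory
WHERE quantity > 6079
GROUP BY warehouse

Note: WHERE filters rows before grouping.

Result:
  WH-A: 5
  WH-Central: 4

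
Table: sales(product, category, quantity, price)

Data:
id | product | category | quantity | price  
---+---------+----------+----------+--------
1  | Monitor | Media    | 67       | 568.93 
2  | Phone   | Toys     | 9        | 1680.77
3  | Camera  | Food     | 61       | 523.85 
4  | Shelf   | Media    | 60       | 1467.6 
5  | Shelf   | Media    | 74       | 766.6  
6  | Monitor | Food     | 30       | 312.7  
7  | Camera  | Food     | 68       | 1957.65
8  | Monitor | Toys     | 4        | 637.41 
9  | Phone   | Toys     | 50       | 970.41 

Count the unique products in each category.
SELECT category, COUNT(DISTINCT product)
FROM sales
GROUP BY category

Result:
  Food: 2 distinct
  Media: 2 distinct
  Toys: 2 distinct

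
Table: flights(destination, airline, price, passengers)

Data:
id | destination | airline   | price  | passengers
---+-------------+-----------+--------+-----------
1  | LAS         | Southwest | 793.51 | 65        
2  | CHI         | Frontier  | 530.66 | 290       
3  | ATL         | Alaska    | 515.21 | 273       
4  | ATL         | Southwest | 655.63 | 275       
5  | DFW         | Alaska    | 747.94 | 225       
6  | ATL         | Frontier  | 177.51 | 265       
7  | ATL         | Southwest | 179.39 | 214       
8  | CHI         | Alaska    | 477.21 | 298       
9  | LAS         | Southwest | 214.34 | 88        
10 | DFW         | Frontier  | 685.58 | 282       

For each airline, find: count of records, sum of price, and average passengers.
SELECT airline,
       COUNT(*) as cnt,
       SUM(price) as total_price,
       AVG(passengers) as avg_passengers
FROM flights
GROUP BY airline

Result:
  Alaska: 3 records, 1740.36 total price, 265.33 avg passengers
  Frontier: 3 records, 1393.75 total price, 279.00 avg passengers
  Southwest: 4 records, 1842.87 total price, 160.50 avg passengers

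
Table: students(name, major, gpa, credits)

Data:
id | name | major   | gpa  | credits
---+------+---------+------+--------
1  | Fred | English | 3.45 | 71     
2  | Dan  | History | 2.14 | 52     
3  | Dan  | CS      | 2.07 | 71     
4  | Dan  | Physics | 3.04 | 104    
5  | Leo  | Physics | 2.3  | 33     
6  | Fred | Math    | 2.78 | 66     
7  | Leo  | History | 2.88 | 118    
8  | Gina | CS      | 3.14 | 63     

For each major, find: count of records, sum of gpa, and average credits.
SELECT major,
       COUNT(*) as cnt,
       SUM(gpa) as total_gpa,
       AVG(credits) as avg_credits
FROM students
GROUP BY major

Result:
  CS: 2 records, 5.21 total gpa, 67.00 avg credits
  English: 1 records, 3.45 total gpa, 71.00 avg credits
  History: 2 records, 5.02 total gpa, 85.00 avg credits
  Math: 1 records, 2.78 total gpa, 66.00 avg credits
  Physics: 2 records, 5.34 total gpa, 68.50 avg credits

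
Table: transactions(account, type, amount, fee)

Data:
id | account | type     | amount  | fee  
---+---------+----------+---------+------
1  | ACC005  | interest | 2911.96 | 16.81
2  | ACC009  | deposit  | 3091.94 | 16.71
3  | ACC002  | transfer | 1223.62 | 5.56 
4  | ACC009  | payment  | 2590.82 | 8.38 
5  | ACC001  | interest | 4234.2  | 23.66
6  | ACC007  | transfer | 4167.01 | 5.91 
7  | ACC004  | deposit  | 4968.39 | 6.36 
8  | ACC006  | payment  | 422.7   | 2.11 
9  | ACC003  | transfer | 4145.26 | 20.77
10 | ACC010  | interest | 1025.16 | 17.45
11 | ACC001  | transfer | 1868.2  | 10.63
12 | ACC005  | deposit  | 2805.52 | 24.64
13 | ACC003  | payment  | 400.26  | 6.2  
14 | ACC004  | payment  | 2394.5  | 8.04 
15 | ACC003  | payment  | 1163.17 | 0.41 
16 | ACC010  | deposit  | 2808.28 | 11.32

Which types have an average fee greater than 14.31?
SELECT type, AVG(fee)
FROM transactions
GROUP BY type
HAVING AVG(fee) > 14.31

Result:
  deposit: avg=14.76
  interest: avg=19.31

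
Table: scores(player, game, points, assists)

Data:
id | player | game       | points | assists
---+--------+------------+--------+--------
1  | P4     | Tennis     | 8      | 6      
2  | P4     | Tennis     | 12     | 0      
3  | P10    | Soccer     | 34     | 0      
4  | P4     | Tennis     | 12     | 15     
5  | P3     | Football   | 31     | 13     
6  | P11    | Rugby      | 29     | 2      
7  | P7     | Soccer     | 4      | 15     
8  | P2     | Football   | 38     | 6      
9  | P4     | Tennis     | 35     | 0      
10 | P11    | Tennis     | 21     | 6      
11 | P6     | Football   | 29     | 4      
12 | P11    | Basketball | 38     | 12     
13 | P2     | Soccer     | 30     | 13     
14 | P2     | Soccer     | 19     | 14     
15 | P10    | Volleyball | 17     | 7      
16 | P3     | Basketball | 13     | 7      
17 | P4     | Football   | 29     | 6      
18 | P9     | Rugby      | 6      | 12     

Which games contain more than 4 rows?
SELECT game, COUNT(*) as cnt
FROM scores
GROUP BY game
HAVING COUNT(*) > 4

Result:
  Tennis: 5

Note: HAVING filters groups after aggregation, WHERE filters rows before.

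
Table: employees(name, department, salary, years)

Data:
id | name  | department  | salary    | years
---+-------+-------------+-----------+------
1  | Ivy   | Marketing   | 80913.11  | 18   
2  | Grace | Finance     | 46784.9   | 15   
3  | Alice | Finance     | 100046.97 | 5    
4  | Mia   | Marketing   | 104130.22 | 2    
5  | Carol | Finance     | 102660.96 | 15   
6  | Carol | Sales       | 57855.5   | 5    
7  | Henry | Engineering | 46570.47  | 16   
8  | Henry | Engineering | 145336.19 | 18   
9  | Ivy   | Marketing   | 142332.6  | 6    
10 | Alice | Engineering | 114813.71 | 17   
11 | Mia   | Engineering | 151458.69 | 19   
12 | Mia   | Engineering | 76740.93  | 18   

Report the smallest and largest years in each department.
SELECT department, MIN(years), MAX(years)
FROM employees
GROUP BY department

Result:
  Engineering: min=16, max=19
  Finance: min=5, max=15
  Marketing: min=2, max=18
  Sales: min=5, max=5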